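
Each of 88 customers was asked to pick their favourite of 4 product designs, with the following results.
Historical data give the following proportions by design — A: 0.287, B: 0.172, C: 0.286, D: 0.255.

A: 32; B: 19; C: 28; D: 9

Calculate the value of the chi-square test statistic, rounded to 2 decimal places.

11.16

Expected counts E_i = n·p_i: 88×0.287 = 25.256, 88×0.172 = 15.136, 88×0.286 = 25.168, 88×0.255 = 22.44.
χ² = (32−25.256)²/25.256 + (19−15.136)²/15.136 + (28−25.168)²/25.168 + (9−22.44)²/22.44
   = 1.801 + 0.986 + 0.319 + 8.050
Sum = 11.16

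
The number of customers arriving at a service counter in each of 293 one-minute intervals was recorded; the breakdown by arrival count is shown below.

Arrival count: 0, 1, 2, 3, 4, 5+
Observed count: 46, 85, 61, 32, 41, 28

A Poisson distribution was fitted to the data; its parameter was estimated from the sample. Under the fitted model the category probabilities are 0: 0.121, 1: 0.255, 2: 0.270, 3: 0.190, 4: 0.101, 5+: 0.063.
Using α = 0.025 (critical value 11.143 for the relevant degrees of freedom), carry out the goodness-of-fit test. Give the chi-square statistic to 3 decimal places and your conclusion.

Expected counts E_i = n·p_i: 293×0.121 = 35.453, 293×0.255 = 74.715, 293×0.270 = 79.11, 293×0.190 = 55.67, 293×0.101 = 29.593, 293×0.063 = 18.459.
0: (46 − 35.453)²/35.453 = 111.239209/35.453 = 3.1377
1: (85 − 74.715)²/74.715 = 105.781225/74.715 = 1.4158
2: (61 − 79.11)²/79.11 = 327.9721/79.11 = 4.1458
3: (32 − 55.67)²/55.67 = 560.2689/55.67 = 10.0641
4: (41 − 29.593)²/29.593 = 130.119649/29.593 = 4.3970
5+: (28 − 18.459)²/18.459 = 91.030681/18.459 = 4.9315
Sum = 28.092
df = 4. Since 28.092 > 11.143, we reject H₀.

28.092; reject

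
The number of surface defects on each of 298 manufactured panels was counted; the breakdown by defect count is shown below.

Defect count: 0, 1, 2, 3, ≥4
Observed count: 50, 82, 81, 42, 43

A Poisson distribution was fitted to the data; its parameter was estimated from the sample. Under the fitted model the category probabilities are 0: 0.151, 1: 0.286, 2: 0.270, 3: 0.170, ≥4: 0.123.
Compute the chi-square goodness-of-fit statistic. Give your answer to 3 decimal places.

Expected counts E_i = n·p_i: 298×0.151 = 44.998, 298×0.286 = 85.228, 298×0.270 = 80.46, 298×0.170 = 50.66, 298×0.123 = 36.654.
cat         O        E   (O−E)²/E
0          50   44.998     0.5560
1          82   85.228     0.1223
2          81    80.46     0.0036
3          42    50.66     1.4804
≥4         43   36.654     1.0987
Sum = 3.261

3.261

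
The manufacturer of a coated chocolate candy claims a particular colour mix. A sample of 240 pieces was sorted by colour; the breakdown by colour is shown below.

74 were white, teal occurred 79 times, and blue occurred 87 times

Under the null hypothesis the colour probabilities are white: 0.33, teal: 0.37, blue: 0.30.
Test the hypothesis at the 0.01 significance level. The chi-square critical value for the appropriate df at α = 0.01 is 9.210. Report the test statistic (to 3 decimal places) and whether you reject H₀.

4.548; do not reject

Expected counts E_i = n·p_i: 240×0.33 = 79.2, 240×0.37 = 88.8, 240×0.30 = 72.
cat         O        E   (O−E)²/E
white      74     79.2     0.3414
teal       79     88.8     1.0815
blue       87       72     3.1250
Sum = 4.548
df = 2. Since 4.548 < 9.210, we do not reject H₀.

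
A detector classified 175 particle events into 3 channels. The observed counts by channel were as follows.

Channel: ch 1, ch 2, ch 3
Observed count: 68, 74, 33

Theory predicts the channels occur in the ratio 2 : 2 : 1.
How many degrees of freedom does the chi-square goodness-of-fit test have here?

2

There are k = 3 categories and no parameters were estimated from the data, so df = 3 − 1 = 2.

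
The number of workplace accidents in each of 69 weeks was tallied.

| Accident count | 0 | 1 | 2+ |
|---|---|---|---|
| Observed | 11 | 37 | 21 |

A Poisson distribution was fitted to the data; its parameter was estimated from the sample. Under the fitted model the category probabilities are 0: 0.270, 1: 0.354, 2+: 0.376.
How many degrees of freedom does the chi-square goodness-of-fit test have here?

1

There are k = 3 categories and 1 parameter estimated from the data, so df = 3 − 1 − 1 = 1.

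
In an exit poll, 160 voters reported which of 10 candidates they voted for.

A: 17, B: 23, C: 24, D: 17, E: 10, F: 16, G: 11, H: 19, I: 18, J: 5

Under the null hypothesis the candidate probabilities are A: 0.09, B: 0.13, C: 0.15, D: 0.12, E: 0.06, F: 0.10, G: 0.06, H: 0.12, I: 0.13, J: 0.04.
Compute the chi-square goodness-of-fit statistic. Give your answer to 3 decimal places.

1.860

Expected counts E_i = n·p_i: 160×0.09 = 14.4, 160×0.13 = 20.8, 160×0.15 = 24, 160×0.12 = 19.2, 160×0.06 = 9.6, 160×0.10 = 16, 160×0.06 = 9.6, 160×0.12 = 19.2, 160×0.13 = 20.8, 160×0.04 = 6.4.
A: (17 − 14.4)²/14.4 = 6.76/14.4 = 0.4694
B: (23 − 20.8)²/20.8 = 4.84/20.8 = 0.2327
C: (24 − 24)²/24 = 0/24 = 0.0000
D: (17 − 19.2)²/19.2 = 4.84/19.2 = 0.2521
E: (10 − 9.6)²/9.6 = 0.16/9.6 = 0.0167
F: (16 − 16)²/16 = 0/16 = 0.0000
G: (11 − 9.6)²/9.6 = 1.96/9.6 = 0.2042
H: (19 − 19.2)²/19.2 = 0.04/19.2 = 0.0021
I: (18 − 20.8)²/20.8 = 7.84/20.8 = 0.3769
J: (5 − 6.4)²/6.4 = 1.96/6.4 = 0.3063
Sum = 1.860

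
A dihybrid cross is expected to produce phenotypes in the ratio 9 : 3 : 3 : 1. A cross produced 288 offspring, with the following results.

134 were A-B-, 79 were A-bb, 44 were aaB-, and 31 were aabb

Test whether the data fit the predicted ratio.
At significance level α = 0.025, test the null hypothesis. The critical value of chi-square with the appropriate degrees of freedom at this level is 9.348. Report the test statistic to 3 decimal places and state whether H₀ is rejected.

Ratio total = 16. Expected counts: 288×9/16 = 162, 288×3/16 = 54, 288×3/16 = 54, 288×1/16 = 18.
cat         O        E   (O−E)²/E
A-B-      134      162     4.8395
A-bb       79       54    11.5741
aaB-       44       54     1.8519
aabb       31       18     9.3889
Sum = 27.654
df = 3. Since 27.654 > 9.348, we reject H₀.

27.654; reject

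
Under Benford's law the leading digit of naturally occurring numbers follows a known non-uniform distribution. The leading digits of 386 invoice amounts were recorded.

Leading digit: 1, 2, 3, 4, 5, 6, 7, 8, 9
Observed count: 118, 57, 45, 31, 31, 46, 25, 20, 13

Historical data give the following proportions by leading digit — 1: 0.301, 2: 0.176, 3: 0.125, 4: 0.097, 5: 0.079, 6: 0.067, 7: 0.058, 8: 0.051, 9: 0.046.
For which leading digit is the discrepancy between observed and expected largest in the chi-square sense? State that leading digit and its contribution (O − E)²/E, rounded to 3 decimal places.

6, 15.681

Expected counts E_i = n·p_i: 386×0.301 = 116.186, 386×0.176 = 67.936, 386×0.125 = 48.25, 386×0.097 = 37.442, 386×0.079 = 30.494, 386×0.067 = 25.862, 386×0.058 = 22.388, 386×0.051 = 19.686, 386×0.046 = 17.756.
cat         O        E   (O−E)²/E
1         118  116.186     0.0283
2          57   67.936     1.7604
3          45    48.25     0.2189
4          31   37.442     1.1084
5          31   30.494     0.0084
6          46   25.862    15.6809
7          25   22.388     0.3047
8          20   19.686     0.0050
9          13   17.756     1.2739
The largest term is for 6: 15.681.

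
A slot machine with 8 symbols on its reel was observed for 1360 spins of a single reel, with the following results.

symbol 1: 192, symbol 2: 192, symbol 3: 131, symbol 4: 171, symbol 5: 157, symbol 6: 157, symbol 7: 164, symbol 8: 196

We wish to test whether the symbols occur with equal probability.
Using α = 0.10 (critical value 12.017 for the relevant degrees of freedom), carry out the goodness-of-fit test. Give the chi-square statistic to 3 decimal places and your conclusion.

20.824; reject

Expected count for each of the 8 categories: 1360/8 = 170.
χ² = (192−170)²/170 + (192−170)²/170 + (131−170)²/170 + (171−170)²/170 + (157−170)²/170 + (157−170)²/170 + (164−170)²/170 + (196−170)²/170
   = 2.8471 + 2.8471 + 8.9471 + 0.0059 + 0.9941 + 0.9941 + 0.2118 + 3.9765
Sum = 20.824
df = 7. Since 20.824 > 12.017, we reject H₀.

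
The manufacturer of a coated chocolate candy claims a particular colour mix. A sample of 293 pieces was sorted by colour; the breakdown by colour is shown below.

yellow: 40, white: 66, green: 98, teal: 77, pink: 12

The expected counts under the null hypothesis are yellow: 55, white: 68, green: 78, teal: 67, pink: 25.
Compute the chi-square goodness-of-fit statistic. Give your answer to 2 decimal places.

17.53

yellow: (40 − 55)²/55 = 225/55 = 4.091
white: (66 − 68)²/68 = 4/68 = 0.059
green: (98 − 78)²/78 = 400/78 = 5.128
teal: (77 − 67)²/67 = 100/67 = 1.493
pink: (12 − 25)²/25 = 169/25 = 6.760
Sum = 17.53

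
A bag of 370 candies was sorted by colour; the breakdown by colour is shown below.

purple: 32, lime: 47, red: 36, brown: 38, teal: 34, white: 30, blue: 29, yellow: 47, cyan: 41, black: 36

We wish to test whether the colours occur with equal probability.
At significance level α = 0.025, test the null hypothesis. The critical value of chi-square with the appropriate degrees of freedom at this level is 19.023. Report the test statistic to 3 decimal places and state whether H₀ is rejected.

9.892; do not reject

Expected count for each of the 10 categories: 370/10 = 37.
purple: (32 − 37)²/37 = 25/37 = 0.6757
lime: (47 − 37)²/37 = 100/37 = 2.7027
red: (36 − 37)²/37 = 1/37 = 0.0270
brown: (38 − 37)²/37 = 1/37 = 0.0270
teal: (34 − 37)²/37 = 9/37 = 0.2432
white: (30 − 37)²/37 = 49/37 = 1.3243
blue: (29 − 37)²/37 = 64/37 = 1.7297
yellow: (47 − 37)²/37 = 100/37 = 2.7027
cyan: (41 − 37)²/37 = 16/37 = 0.4324
black: (36 − 37)²/37 = 1/37 = 0.0270
Sum = 9.892
df = 9. Since 9.892 < 19.023, we do not reject H₀.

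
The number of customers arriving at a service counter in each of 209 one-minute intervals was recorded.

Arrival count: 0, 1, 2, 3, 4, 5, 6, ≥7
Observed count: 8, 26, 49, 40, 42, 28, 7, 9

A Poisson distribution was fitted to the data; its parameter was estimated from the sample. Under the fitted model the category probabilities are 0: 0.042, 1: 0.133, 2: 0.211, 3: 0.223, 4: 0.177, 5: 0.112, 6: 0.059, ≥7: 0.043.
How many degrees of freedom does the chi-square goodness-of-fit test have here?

6

There are k = 8 categories and 1 parameter estimated from the data, so df = 8 − 1 − 1 = 6.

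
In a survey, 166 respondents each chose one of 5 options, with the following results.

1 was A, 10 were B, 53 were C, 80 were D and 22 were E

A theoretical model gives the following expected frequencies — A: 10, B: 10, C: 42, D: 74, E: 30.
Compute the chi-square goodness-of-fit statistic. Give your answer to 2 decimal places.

13.60

cat         O        E   (O−E)²/E
A           1       10      8.100
B          10       10      0.000
C          53       42      2.881
D          80       74      0.486
E          22       30      2.133
Sum = 13.60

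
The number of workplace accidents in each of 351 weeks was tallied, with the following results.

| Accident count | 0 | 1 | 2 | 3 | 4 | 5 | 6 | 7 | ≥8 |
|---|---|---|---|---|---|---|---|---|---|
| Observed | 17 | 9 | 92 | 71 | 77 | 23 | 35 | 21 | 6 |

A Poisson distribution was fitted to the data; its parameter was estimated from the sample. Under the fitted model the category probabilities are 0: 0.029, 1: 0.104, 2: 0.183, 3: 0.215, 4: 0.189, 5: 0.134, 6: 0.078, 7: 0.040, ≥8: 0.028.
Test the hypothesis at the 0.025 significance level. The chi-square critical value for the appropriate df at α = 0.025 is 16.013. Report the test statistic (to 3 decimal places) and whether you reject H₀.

58.619; reject

Expected counts E_i = n·p_i: 351×0.029 = 10.179, 351×0.104 = 36.504, 351×0.183 = 64.233, 351×0.215 = 75.465, 351×0.189 = 66.339, 351×0.134 = 47.034, 351×0.078 = 27.378, 351×0.040 = 14.04, 351×0.028 = 9.828.
cat         O        E   (O−E)²/E
0          17   10.179     4.5708
1           9   36.504    20.7229
2          92   64.233    12.0033
3          71   75.465     0.2642
4          77   66.339     1.7133
5          23   47.034    12.2812
6          35   27.378     2.1220
7          21    14.04     3.4503
≥8          6    9.828     1.4910
Sum = 58.619
df = 7. Since 58.619 > 16.013, we reject H₀.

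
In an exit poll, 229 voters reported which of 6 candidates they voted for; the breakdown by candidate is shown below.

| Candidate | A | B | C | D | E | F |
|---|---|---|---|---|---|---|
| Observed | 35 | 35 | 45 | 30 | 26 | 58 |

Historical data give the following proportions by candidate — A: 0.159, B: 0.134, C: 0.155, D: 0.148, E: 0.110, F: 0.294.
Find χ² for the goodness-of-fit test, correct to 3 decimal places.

Expected counts E_i = n·p_i: 229×0.159 = 36.411, 229×0.134 = 30.686, 229×0.155 = 35.495, 229×0.148 = 33.892, 229×0.110 = 25.19, 229×0.294 = 67.326.
A: (35 − 36.411)²/36.411 = 1.990921/36.411 = 0.0547
B: (35 − 30.686)²/30.686 = 18.610596/30.686 = 0.6065
C: (45 − 35.495)²/35.495 = 90.345025/35.495 = 2.5453
D: (30 − 33.892)²/33.892 = 15.147664/33.892 = 0.4469
E: (26 − 25.19)²/25.19 = 0.6561/25.19 = 0.0260
F: (58 − 67.326)²/67.326 = 86.974276/67.326 = 1.2918
Sum = 4.971

4.971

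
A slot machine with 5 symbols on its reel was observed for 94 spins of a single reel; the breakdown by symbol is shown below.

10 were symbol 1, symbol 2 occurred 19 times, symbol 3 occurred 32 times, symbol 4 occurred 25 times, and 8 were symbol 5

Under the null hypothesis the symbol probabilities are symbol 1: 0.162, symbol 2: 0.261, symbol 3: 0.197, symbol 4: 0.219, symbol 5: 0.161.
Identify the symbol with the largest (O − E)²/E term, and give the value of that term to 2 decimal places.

symbol 3, 9.82

Expected counts E_i = n·p_i: 94×0.162 = 15.228, 94×0.261 = 24.534, 94×0.197 = 18.518, 94×0.219 = 20.586, 94×0.161 = 15.134.
χ² = (10−15.228)²/15.228 + (19−24.534)²/24.534 + (32−18.518)²/18.518 + (25−20.586)²/20.586 + (8−15.134)²/15.134
   = 1.795 + 1.248 + 9.816 + 0.946 + 3.363
The largest term is for symbol 3: 9.82.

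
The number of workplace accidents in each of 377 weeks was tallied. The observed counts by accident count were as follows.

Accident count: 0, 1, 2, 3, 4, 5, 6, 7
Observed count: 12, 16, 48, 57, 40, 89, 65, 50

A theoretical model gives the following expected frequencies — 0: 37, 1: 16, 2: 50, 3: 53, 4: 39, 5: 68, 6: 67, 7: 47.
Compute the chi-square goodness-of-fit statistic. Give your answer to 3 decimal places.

χ² = (12−37)²/37 + (16−16)²/16 + (48−50)²/50 + (57−53)²/53 + (40−39)²/39 + (89−68)²/68 + (65−67)²/67 + (50−47)²/47
   = 16.8919 + 0.0000 + 0.0800 + 0.3019 + 0.0256 + 6.4853 + 0.0597 + 0.1915
Sum = 24.036

24.036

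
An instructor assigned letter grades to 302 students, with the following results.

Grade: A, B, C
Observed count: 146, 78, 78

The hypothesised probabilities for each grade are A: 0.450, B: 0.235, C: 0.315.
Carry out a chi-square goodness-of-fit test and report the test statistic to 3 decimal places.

Expected counts E_i = n·p_i: 302×0.450 = 135.9, 302×0.235 = 70.97, 302×0.315 = 95.13.
χ² = (146−135.9)²/135.9 + (78−70.97)²/70.97 + (78−95.13)²/95.13
   = 0.7506 + 0.6964 + 3.0846
Sum = 4.532

4.532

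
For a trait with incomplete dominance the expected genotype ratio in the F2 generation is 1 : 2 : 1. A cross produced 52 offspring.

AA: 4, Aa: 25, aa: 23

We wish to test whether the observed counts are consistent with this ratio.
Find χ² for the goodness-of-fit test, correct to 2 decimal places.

13.96

Ratio total = 4. Expected counts: 52×1/4 = 13, 52×2/4 = 26, 52×1/4 = 13.
cat         O        E   (O−E)²/E
AA          4       13      6.231
Aa         25       26      0.038
aa         23       13      7.692
Sum = 13.96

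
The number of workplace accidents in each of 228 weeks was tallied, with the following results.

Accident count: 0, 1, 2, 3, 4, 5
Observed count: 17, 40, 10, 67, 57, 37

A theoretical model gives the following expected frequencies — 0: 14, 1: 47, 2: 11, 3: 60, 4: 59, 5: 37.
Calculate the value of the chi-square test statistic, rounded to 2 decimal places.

cat         O        E   (O−E)²/E
0          17       14      0.643
1          40       47      1.043
2          10       11      0.091
3          67       60      0.817
4          57       59      0.068
5          37       37      0.000
Sum = 2.66

2.66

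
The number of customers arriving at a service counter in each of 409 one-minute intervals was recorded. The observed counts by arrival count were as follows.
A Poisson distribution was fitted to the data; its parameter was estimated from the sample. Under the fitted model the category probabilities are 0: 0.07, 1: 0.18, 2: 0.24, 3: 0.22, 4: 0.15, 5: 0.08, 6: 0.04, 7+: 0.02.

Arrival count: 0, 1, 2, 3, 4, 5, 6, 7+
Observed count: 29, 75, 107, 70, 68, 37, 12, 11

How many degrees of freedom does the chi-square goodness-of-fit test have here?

6

There are k = 8 categories and 1 parameter estimated from the data, so df = 8 − 1 − 1 = 6.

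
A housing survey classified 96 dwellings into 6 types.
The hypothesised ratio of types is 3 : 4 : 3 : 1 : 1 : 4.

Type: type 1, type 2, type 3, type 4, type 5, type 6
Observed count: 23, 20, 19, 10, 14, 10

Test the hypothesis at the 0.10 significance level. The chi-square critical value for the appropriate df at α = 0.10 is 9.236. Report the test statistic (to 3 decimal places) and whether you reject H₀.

23.611; reject

Ratio total = 16. Expected counts: 96×3/16 = 18, 96×4/16 = 24, 96×3/16 = 18, 96×1/16 = 6, 96×1/16 = 6, 96×4/16 = 24.
cat         O        E   (O−E)²/E
type 1     23       18     1.3889
type 2     20       24     0.6667
type 3     19       18     0.0556
type 4     10        6     2.6667
type 5     14        6    10.6667
type 6     10       24     8.1667
Sum = 23.611
df = 5. Since 23.611 > 9.236, we reject H₀.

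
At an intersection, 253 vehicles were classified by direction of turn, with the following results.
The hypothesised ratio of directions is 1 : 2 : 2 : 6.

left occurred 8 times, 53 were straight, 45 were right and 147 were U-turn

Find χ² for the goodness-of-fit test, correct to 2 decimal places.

11.46

Ratio total = 11. Expected counts: 253×1/11 = 23, 253×2/11 = 46, 253×2/11 = 46, 253×6/11 = 138.
cat           O        E   (O−E)²/E
left          8       23      9.783
straight     53       46      1.065
right        45       46      0.022
U-turn      147      138      0.587
Sum = 11.46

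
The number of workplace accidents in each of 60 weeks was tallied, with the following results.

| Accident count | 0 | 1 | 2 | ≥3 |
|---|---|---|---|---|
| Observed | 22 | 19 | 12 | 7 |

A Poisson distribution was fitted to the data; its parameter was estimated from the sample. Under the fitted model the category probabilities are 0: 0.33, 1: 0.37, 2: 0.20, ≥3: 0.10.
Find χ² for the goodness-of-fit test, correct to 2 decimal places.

Expected counts E_i = n·p_i: 60×0.33 = 19.8, 60×0.37 = 22.2, 60×0.20 = 12, 60×0.10 = 6.
cat         O        E   (O−E)²/E
0          22     19.8      0.244
1          19     22.2      0.461
2          12       12      0.000
≥3          7        6      0.167
Sum = 0.87

0.87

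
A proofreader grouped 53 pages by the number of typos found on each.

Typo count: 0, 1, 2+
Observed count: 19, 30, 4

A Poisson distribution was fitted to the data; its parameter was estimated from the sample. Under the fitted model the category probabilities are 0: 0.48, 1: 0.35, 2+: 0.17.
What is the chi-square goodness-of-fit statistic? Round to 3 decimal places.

11.484

Expected counts E_i = n·p_i: 53×0.48 = 25.44, 53×0.35 = 18.55, 53×0.17 = 9.01.
χ² = (19−25.44)²/25.44 + (30−18.55)²/18.55 + (4−9.01)²/9.01
   = 1.6303 + 7.0675 + 2.7858
Sum = 11.484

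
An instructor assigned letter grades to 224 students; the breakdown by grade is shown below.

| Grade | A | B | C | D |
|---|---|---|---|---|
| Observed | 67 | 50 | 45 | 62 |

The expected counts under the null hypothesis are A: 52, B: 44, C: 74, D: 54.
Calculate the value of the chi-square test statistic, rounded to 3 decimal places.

17.695

A: (67 − 52)²/52 = 225/52 = 4.3269
B: (50 − 44)²/44 = 36/44 = 0.8182
C: (45 − 74)²/74 = 841/74 = 11.3649
D: (62 − 54)²/54 = 64/54 = 1.1852
Sum = 17.695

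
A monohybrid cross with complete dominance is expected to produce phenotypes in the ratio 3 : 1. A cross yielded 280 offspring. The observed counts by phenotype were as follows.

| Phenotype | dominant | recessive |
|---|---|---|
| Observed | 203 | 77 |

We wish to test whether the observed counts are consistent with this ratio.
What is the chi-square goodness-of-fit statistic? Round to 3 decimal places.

Ratio total = 4. Expected counts: 280×3/4 = 210, 280×1/4 = 70.
χ² = (203−210)²/210 + (77−70)²/70
   = 0.2333 + 0.7000
Sum = 0.933

0.933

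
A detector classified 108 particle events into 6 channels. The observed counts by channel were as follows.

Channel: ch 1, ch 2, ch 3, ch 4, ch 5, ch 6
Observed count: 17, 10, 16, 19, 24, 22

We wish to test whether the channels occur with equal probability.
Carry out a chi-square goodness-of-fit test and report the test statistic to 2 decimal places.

6.78

Under H₀ each category has probability 1/6, so each expected count is 108/6 = 18.
ch 1: (17 − 18)²/18 = 1/18 = 0.056
ch 2: (10 − 18)²/18 = 64/18 = 3.556
ch 3: (16 − 18)²/18 = 4/18 = 0.222
ch 4: (19 − 18)²/18 = 1/18 = 0.056
ch 5: (24 − 18)²/18 = 36/18 = 2.000
ch 6: (22 − 18)²/18 = 16/18 = 0.889
Sum = 6.78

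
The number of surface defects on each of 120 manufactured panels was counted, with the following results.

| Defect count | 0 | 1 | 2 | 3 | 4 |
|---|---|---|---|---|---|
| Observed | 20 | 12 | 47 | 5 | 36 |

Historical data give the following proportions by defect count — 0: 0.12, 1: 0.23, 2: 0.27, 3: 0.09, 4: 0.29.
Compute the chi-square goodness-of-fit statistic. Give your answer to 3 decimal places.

Expected counts E_i = n·p_i: 120×0.12 = 14.4, 120×0.23 = 27.6, 120×0.27 = 32.4, 120×0.09 = 10.8, 120×0.29 = 34.8.
0: (20 − 14.4)²/14.4 = 31.36/14.4 = 2.1778
1: (12 − 27.6)²/27.6 = 243.36/27.6 = 8.8174
2: (47 − 32.4)²/32.4 = 213.16/32.4 = 6.5790
3: (5 − 10.8)²/10.8 = 33.64/10.8 = 3.1148
4: (36 − 34.8)²/34.8 = 1.44/34.8 = 0.0414
Sum = 20.730

20.730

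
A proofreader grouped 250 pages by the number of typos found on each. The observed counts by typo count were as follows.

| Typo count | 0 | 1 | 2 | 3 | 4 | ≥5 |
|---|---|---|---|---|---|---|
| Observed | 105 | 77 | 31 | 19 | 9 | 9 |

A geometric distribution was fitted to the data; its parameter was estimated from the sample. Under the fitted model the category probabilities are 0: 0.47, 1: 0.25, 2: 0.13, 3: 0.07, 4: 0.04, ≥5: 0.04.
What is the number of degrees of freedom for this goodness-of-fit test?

4

There are k = 6 categories and 1 parameter estimated from the data, so df = 6 − 1 − 1 = 4.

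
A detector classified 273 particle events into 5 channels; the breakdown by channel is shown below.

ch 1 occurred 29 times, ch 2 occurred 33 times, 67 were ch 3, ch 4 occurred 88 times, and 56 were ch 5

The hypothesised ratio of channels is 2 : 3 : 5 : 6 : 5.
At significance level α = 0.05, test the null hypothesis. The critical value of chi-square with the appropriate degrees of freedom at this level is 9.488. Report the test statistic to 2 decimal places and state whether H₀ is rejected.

Ratio total = 21. Expected counts: 273×2/21 = 26, 273×3/21 = 39, 273×5/21 = 65, 273×6/21 = 78, 273×5/21 = 65.
χ² = (29−26)²/26 + (33−39)²/39 + (67−65)²/65 + (88−78)²/78 + (56−65)²/65
   = 0.346 + 0.923 + 0.062 + 1.282 + 1.246
Sum = 3.86
df = 4. Since 3.86 < 9.488, we do not reject H₀.

3.86; do not reject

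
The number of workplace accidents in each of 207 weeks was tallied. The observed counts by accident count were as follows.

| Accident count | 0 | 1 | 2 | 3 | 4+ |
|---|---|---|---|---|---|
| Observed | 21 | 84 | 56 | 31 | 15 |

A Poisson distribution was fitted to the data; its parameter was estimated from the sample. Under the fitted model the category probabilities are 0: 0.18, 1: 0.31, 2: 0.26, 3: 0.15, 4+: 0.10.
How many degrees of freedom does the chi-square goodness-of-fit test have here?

3

There are k = 5 categories and 1 parameter estimated from the data, so df = 5 − 1 − 1 = 3.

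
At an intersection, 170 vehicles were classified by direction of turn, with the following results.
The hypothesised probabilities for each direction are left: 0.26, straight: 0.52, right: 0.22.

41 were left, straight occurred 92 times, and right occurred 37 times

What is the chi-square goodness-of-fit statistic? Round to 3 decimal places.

0.383

Expected counts E_i = n·p_i: 170×0.26 = 44.2, 170×0.52 = 88.4, 170×0.22 = 37.4.
left: (41 − 44.2)²/44.2 = 10.24/44.2 = 0.2317
straight: (92 − 88.4)²/88.4 = 12.96/88.4 = 0.1466
right: (37 − 37.4)²/37.4 = 0.16/37.4 = 0.0043
Sum = 0.383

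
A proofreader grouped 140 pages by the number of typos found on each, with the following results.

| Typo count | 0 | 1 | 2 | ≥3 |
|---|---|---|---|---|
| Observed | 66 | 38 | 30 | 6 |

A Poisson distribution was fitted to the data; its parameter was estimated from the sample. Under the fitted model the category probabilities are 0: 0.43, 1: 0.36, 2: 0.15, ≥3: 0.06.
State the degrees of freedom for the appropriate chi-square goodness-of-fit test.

There are k = 4 categories and 1 parameter estimated from the data, so df = 4 − 1 − 1 = 2.

2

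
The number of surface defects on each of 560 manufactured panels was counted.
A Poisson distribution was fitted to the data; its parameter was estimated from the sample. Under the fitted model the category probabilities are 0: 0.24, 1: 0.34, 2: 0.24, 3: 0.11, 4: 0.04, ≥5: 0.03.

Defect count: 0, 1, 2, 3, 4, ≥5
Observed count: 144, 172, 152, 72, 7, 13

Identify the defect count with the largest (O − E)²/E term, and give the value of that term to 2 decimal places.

4, 10.59

Expected counts E_i = n·p_i: 560×0.24 = 134.4, 560×0.34 = 190.4, 560×0.24 = 134.4, 560×0.11 = 61.6, 560×0.04 = 22.4, 560×0.03 = 16.8.
0: (144 − 134.4)²/134.4 = 92.16/134.4 = 0.686
1: (172 − 190.4)²/190.4 = 338.56/190.4 = 1.778
2: (152 − 134.4)²/134.4 = 309.76/134.4 = 2.305
3: (72 − 61.6)²/61.6 = 108.16/61.6 = 1.756
4: (7 − 22.4)²/22.4 = 237.16/22.4 = 10.588
≥5: (13 − 16.8)²/16.8 = 14.44/16.8 = 0.860
The largest term is for 4: 10.59.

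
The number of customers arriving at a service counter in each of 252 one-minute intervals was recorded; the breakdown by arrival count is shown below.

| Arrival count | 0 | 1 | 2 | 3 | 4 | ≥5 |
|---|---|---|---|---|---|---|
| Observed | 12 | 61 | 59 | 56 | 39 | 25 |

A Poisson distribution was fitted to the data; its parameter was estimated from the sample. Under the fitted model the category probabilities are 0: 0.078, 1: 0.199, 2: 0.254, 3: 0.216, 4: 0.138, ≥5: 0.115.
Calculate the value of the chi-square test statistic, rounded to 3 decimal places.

Expected counts E_i = n·p_i: 252×0.078 = 19.656, 252×0.199 = 50.148, 252×0.254 = 64.008, 252×0.216 = 54.432, 252×0.138 = 34.776, 252×0.115 = 28.98.
cat         O        E   (O−E)²/E
0          12   19.656     2.9820
1          61   50.148     2.3484
2          59   64.008     0.3918
3          56   54.432     0.0452
4          39   34.776     0.5131
≥5         25    28.98     0.5466
Sum = 6.827

6.827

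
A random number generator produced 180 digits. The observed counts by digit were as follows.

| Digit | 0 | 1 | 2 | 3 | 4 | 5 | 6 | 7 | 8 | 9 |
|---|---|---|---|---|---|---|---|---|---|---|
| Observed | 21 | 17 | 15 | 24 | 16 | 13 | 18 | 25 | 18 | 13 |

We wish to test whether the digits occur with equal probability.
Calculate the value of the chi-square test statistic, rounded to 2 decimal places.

8.78

Under H₀ each category has probability 1/10, so each expected count is 180/10 = 18.
cat         O        E   (O−E)²/E
0          21       18      0.500
1          17       18      0.056
2          15       18      0.500
3          24       18      2.000
4          16       18      0.222
5          13       18      1.389
6          18       18      0.000
7          25       18      2.722
8          18       18      0.000
9          13       18      1.389
Sum = 8.78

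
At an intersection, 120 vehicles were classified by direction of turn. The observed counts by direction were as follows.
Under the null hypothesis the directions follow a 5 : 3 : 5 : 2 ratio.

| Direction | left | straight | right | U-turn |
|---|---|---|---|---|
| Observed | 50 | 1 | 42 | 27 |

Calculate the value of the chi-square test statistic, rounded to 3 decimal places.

32.204

Ratio total = 15. Expected counts: 120×5/15 = 40, 120×3/15 = 24, 120×5/15 = 40, 120×2/15 = 16.
left: (50 − 40)²/40 = 100/40 = 2.5000
straight: (1 − 24)²/24 = 529/24 = 22.0417
right: (42 − 40)²/40 = 4/40 = 0.1000
U-turn: (27 − 16)²/16 = 121/16 = 7.5625
Sum = 32.204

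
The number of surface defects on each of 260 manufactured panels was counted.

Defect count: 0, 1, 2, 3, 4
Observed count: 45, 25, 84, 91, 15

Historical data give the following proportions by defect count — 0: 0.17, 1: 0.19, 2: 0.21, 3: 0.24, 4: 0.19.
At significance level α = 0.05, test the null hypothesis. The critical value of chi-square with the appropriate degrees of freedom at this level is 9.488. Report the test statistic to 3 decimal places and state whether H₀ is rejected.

Expected counts E_i = n·p_i: 260×0.17 = 44.2, 260×0.19 = 49.4, 260×0.21 = 54.6, 260×0.24 = 62.4, 260×0.19 = 49.4.
χ² = (45−44.2)²/44.2 + (25−49.4)²/49.4 + (84−54.6)²/54.6 + (91−62.4)²/62.4 + (15−49.4)²/49.4
   = 0.0145 + 12.0518 + 15.8308 + 13.1083 + 23.9547
Sum = 64.960
df = 4. Since 64.960 > 9.488, we reject H₀.

64.960; reject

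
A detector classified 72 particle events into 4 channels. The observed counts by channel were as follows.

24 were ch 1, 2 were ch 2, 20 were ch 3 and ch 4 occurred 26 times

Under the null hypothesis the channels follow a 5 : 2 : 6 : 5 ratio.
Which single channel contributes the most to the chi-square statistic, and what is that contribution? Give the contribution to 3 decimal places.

Ratio total = 18. Expected counts: 72×5/18 = 20, 72×2/18 = 8, 72×6/18 = 24, 72×5/18 = 20.
cat         O        E   (O−E)²/E
ch 1       24       20     0.8000
ch 2        2        8     4.5000
ch 3       20       24     0.6667
ch 4       26       20     1.8000
The largest term is for ch 2: 4.500.

ch 2, 4.500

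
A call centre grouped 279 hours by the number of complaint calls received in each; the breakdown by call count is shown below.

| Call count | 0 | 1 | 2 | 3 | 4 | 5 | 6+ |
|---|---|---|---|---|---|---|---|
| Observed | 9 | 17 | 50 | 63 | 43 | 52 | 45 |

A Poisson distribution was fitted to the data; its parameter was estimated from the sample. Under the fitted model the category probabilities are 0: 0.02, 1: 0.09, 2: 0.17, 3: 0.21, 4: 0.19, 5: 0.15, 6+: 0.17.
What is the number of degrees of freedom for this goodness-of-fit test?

5

There are k = 7 categories and 1 parameter estimated from the data, so df = 7 − 1 − 1 = 5.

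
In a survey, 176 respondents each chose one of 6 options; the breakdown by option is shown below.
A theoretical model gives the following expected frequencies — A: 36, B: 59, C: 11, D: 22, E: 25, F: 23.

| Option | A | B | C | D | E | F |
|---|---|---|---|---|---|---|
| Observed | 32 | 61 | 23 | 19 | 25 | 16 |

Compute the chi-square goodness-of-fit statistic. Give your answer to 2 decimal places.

16.14

A: (32 − 36)²/36 = 16/36 = 0.444
B: (61 − 59)²/59 = 4/59 = 0.068
C: (23 − 11)²/11 = 144/11 = 13.091
D: (19 − 22)²/22 = 9/22 = 0.409
E: (25 − 25)²/25 = 0/25 = 0.000
F: (16 − 23)²/23 = 49/23 = 2.130
Sum = 16.14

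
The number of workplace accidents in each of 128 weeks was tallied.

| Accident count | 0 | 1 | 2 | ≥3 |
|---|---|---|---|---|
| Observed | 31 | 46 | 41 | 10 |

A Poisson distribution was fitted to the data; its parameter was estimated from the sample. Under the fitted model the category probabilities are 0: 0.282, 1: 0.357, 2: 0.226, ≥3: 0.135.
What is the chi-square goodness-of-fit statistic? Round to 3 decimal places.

Expected counts E_i = n·p_i: 128×0.282 = 36.096, 128×0.357 = 45.696, 128×0.226 = 28.928, 128×0.135 = 17.28.
cat         O        E   (O−E)²/E
0          31   36.096     0.7194
1          46   45.696     0.0020
2          41   28.928     5.0378
≥3         10    17.28     3.0670
Sum = 8.826

8.826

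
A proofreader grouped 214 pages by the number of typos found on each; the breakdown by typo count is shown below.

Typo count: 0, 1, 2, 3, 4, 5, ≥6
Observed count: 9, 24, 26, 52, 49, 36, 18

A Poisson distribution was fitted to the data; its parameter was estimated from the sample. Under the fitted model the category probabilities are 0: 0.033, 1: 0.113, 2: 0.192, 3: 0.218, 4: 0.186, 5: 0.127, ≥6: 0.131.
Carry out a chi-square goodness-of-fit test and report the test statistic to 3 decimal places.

Expected counts E_i = n·p_i: 214×0.033 = 7.062, 214×0.113 = 24.182, 214×0.192 = 41.088, 214×0.218 = 46.652, 214×0.186 = 39.804, 214×0.127 = 27.178, 214×0.131 = 28.034.
χ² = (9−7.062)²/7.062 + (24−24.182)²/24.182 + (26−41.088)²/41.088 + (52−46.652)²/46.652 + (49−39.804)²/39.804 + (36−27.178)²/27.178 + (18−28.034)²/28.034
   = 0.5318 + 0.0014 + 5.5405 + 0.6131 + 2.1246 + 2.8636 + 3.5914
Sum = 15.266

15.266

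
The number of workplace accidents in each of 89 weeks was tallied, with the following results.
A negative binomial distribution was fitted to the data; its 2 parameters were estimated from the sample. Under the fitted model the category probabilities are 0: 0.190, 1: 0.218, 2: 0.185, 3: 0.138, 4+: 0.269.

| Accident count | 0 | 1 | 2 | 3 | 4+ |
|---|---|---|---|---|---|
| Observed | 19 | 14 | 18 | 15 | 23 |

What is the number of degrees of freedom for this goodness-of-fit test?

There are k = 5 categories and 2 parameters estimated from the data, so df = 5 − 1 − 2 = 2.

2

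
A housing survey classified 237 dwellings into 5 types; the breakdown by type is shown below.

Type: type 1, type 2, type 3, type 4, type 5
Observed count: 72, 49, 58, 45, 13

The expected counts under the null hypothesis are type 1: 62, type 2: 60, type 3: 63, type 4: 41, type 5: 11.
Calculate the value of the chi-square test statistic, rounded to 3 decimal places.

cat         O        E   (O−E)²/E
type 1     72       62     1.6129
type 2     49       60     2.0167
type 3     58       63     0.3968
type 4     45       41     0.3902
type 5     13       11     0.3636
Sum = 4.780

4.780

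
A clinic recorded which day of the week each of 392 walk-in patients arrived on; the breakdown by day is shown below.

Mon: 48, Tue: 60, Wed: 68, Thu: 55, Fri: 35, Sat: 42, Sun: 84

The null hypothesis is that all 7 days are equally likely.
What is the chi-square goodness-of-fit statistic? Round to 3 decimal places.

29.393

Expected count for each of the 7 categories: 392/7 = 56.
χ² = (48−56)²/56 + (60−56)²/56 + (68−56)²/56 + (55−56)²/56 + (35−56)²/56 + (42−56)²/56 + (84−56)²/56
   = 1.1429 + 0.2857 + 2.5714 + 0.0179 + 7.8750 + 3.5000 + 14.0000
Sum = 29.393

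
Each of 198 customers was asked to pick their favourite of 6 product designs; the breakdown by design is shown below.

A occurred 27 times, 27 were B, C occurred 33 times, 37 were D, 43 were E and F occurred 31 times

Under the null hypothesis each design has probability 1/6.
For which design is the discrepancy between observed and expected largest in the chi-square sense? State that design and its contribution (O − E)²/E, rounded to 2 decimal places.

Under H₀ each category has probability 1/6, so each expected count is 198/6 = 33.
A: (27 − 33)²/33 = 36/33 = 1.091
B: (27 − 33)²/33 = 36/33 = 1.091
C: (33 − 33)²/33 = 0/33 = 0.000
D: (37 − 33)²/33 = 16/33 = 0.485
E: (43 − 33)²/33 = 100/33 = 3.030
F: (31 − 33)²/33 = 4/33 = 0.121
The largest term is for E: 3.03.

E, 3.03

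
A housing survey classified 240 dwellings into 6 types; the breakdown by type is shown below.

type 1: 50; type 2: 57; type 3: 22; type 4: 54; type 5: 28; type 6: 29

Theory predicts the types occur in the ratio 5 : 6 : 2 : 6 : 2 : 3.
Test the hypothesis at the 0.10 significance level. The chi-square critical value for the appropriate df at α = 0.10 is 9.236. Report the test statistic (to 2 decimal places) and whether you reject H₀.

Ratio total = 24. Expected counts: 240×5/24 = 50, 240×6/24 = 60, 240×2/24 = 20, 240×6/24 = 60, 240×2/24 = 20, 240×3/24 = 30.
type 1: (50 − 50)²/50 = 0/50 = 0.000
type 2: (57 − 60)²/60 = 9/60 = 0.150
type 3: (22 − 20)²/20 = 4/20 = 0.200
type 4: (54 − 60)²/60 = 36/60 = 0.600
type 5: (28 − 20)²/20 = 64/20 = 3.200
type 6: (29 − 30)²/30 = 1/30 = 0.033
Sum = 4.18
df = 5. Since 4.18 < 9.236, we do not reject H₀.

4.18; do not reject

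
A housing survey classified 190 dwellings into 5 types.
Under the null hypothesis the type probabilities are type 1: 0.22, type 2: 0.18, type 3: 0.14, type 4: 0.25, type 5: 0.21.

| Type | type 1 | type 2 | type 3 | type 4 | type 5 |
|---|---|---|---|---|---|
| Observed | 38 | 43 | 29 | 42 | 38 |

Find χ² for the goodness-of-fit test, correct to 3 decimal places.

Expected counts E_i = n·p_i: 190×0.22 = 41.8, 190×0.18 = 34.2, 190×0.14 = 26.6, 190×0.25 = 47.5, 190×0.21 = 39.9.
cat         O        E   (O−E)²/E
type 1     38     41.8     0.3455
type 2     43     34.2     2.2643
type 3     29     26.6     0.2165
type 4     42     47.5     0.6368
type 5     38     39.9     0.0905
Sum = 3.554

3.554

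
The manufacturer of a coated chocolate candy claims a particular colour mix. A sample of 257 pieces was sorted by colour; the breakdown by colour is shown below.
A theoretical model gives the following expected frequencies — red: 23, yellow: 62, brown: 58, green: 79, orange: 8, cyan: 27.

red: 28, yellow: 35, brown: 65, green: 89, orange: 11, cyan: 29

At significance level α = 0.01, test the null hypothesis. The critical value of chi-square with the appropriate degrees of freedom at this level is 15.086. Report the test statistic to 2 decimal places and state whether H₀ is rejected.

red: (28 − 23)²/23 = 25/23 = 1.087
yellow: (35 − 62)²/62 = 729/62 = 11.758
brown: (65 − 58)²/58 = 49/58 = 0.845
green: (89 − 79)²/79 = 100/79 = 1.266
orange: (11 − 8)²/8 = 9/8 = 1.125
cyan: (29 − 27)²/27 = 4/27 = 0.148
Sum = 16.23
df = 5. Since 16.23 > 15.086, we reject H₀.

16.23; reject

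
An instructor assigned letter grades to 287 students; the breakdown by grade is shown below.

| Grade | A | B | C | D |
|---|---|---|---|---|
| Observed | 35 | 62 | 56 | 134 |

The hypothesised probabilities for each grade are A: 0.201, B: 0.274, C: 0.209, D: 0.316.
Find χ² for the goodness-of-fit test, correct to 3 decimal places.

Expected counts E_i = n·p_i: 287×0.201 = 57.687, 287×0.274 = 78.638, 287×0.209 = 59.983, 287×0.316 = 90.692.
χ² = (35−57.687)²/57.687 + (62−78.638)²/78.638 + (56−59.983)²/59.983 + (134−90.692)²/90.692
   = 8.9223 + 3.5202 + 0.2645 + 20.6808
Sum = 33.388

33.388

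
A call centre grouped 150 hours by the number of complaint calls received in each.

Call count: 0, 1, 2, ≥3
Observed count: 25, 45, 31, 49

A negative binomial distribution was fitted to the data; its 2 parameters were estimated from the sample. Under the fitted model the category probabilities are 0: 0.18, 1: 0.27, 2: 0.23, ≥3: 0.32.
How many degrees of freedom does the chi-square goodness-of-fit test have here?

1

There are k = 4 categories and 2 parameters estimated from the data, so df = 4 − 1 − 2 = 1.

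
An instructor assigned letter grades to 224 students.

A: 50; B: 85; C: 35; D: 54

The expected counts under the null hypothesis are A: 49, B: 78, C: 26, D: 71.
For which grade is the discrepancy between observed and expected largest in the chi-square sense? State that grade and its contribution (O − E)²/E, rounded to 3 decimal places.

D, 4.070

χ² = (50−49)²/49 + (85−78)²/78 + (35−26)²/26 + (54−71)²/71
   = 0.0204 + 0.6282 + 3.1154 + 4.0704
The largest term is for D: 4.070.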